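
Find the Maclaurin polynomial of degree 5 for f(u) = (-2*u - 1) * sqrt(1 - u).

Distribute the polynomial across the series and collect like powers.

27*u^5/256 + 21*u^4/128 + 5*u^3/16 + 9*u^2/8 - 3*u/2 - 1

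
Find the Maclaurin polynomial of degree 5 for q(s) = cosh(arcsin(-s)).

Compose series: expand the inner function first, then feed it into the outer expansion.
q(0) = 1
q′(0) = 0
q′′(0) = 1
q′′′(0) = 0
q^(4)(0) = 5
q^(5)(0) = 0
Dividing each by k! gives the coefficients c_0, ..., c_5.

5*s^4/24 + s^2/2 + 1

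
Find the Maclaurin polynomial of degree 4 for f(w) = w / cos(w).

w^3/2 + w

Invert the denominator's series and multiply.
f(0) = 0
f′(0) = 1
f′′(0) = 0
f′′′(0) = 3
f^(4)(0) = 0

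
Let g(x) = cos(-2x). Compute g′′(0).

-4

From the series, [x^2] g = -2; multiply by 2! = 2 to get -4.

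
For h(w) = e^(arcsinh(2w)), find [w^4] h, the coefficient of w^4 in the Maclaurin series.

Plug the Maclaurin series of the inner function into that of the outer and collect terms.
h(0) = 1
h′(0) = 2
h′′(0) = 4
h′′′(0) = 0
h^(4)(0) = -48

-2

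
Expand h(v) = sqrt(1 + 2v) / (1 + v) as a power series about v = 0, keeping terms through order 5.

5*v^5/2 - 13*v^4/8 + v^3 - v^2/2 + 1

Multiply the two series term by term and collect like powers.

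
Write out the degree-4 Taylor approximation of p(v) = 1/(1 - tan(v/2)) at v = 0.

Plug the Maclaurin series of the inner function into that of the outer and collect terms.
[v^0] = 1;  [v^1] = 1/2;  [v^2] = 1/4;  [v^3] = 1/6;  [v^4] = 5/48.

5*v^4/48 + v^3/6 + v^2/4 + v/2 + 1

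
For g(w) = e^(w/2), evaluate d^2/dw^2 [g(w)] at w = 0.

From the series, [w^2] g = 1/8; multiply by 2! = 2 to get 1/4.

1/4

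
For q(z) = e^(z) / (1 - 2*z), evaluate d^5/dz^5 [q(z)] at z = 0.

6331

Expand 1/(denominator) as a geometric series and multiply by the numerator's series.
From the series, [z^5] q = 6331/120; multiply by 5! = 120 to get 6331.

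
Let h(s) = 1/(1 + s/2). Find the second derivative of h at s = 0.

1/2

From the series, [s^2] h = 1/4; multiply by 2! = 2 to get 1/2.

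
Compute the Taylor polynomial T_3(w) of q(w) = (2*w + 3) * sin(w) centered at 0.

Multiply each power in the prefactor through the base expansion.
q(0) = 0
q′(0) = 3
q′′(0) = 4
q′′′(0) = -3

-w^3/2 + 2*w^2 + 3*w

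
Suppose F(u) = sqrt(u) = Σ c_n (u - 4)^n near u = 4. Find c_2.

-1/64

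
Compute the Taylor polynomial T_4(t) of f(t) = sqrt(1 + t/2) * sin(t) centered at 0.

-13*t^4/384 - 19*t^3/96 + t^2/4 + t

Expand each factor separately, then convolve coefficients.
f(0) = 0
f′(0) = 1
f′′(0) = 1/2
f′′′(0) = -19/16
f^(4)(0) = -13/16
Then c_k = f^(k)(0)/k! gives each Taylor coefficient.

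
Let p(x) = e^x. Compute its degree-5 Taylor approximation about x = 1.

Differentiate repeatedly and evaluate at the center.
[(x - 1)^0] = e;  [(x - 1)^1] = e;  [(x - 1)^2] = e/2;  [(x - 1)^3] = e/6;  [(x - 1)^4] = e/24;  [(x - 1)^5] = e/120.

e*(x - 1)^5/120 + e*(x - 1)^4/24 + e*(x - 1)^3/6 + e*(x - 1)^2/2 + e*(x - 1) + e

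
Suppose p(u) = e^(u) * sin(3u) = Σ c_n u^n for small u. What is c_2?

3

Expand each factor separately, then convolve coefficients.
[u^0] = 0;  [u^1] = 3;  [u^2] = 3.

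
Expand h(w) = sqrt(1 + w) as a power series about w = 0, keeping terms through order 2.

Compute the successive derivatives at the expansion point and divide by k!.

-w^2/8 + w/2 + 1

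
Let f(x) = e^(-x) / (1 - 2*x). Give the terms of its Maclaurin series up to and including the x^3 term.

Multiply the numerator's expansion by the denominator's geometric series.
[x^0] = 1;  [x^1] = 1;  [x^2] = 5/2;  [x^3] = 29/6.

29*x^3/6 + 5*x^2/2 + x + 1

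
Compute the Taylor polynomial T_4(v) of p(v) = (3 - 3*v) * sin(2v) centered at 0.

Multiply each power in the prefactor through the base expansion.
p(0) = 0
p′(0) = 6
p′′(0) = -12
p′′′(0) = -24
p^(4)(0) = 96
The Taylor polynomial is Σ p^(k)(0)/k! · v^k.

4*v^4 - 4*v^3 - 6*v^2 + 6*v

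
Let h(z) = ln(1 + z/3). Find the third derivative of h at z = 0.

The coefficient of z^3 in the expansion is 1/81, so h′′′(0) = 3! * (1/81) = 2/27.

2/27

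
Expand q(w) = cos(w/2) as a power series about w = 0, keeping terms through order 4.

Use the known series and substitute for the argument.
q(0) = 1
q′(0) = 0
q′′(0) = -1/4
q′′′(0) = 0
q^(4)(0) = 1/16
Dividing each by k! gives the coefficients c_0, ..., c_4.

w^4/384 - w^2/8 + 1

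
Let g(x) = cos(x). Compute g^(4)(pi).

Differentiate repeatedly and evaluate at the center.
The coefficient of (x - pi)^4 in the expansion is -1/24, so g^(4)(pi) = 4! * (-1/24) = -1.

-1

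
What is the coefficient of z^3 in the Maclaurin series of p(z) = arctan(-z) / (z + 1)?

-2/3

Use 1/(1 - r) = Σ r^k on the denominator, then take the Cauchy product.
So c_3 = p′′′(0)/3! = -2/3.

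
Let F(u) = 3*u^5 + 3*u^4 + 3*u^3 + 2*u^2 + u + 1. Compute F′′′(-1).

126

The coefficient of (u + 1)^3 in the expansion is 21, so F′′′(-1) = 3! * (21) = 126.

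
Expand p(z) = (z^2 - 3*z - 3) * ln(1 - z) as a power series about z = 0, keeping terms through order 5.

61*z^5/60 + 5*z^4/4 + 3*z^3/2 + 9*z^2/2 + 3*z

Multiply each power in the prefactor through the base expansion.
p(0) = 0
p′(0) = 3
p′′(0) = 9
p′′′(0) = 9
p^(4)(0) = 30
p^(5)(0) = 122
Then c_k = p^(k)(0)/k! gives each Taylor coefficient.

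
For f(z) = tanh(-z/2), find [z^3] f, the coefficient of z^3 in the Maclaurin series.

1/24

f(0) = 0
f′(0) = -1/2
f′′(0) = 0
f′′′(0) = 1/4
So c_3 = f′′′(0)/3! = 1/24.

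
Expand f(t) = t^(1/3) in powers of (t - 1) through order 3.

5*(t - 1)^3/81 - (t - 1)^2/9 + (t - 1)/3 + 1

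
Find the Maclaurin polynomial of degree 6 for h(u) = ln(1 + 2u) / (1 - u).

-28*u^6/5 + 76*u^5/15 - 4*u^4/3 + 8*u^3/3 + 2*u

Use 1/(1 - r) = Σ r^k on the denominator, then take the Cauchy product.
[u^0] = 0;  [u^1] = 2;  [u^2] = 0;  [u^3] = 8/3;  [u^4] = -4/3;  [u^5] = 76/15;  [u^6] = -28/5.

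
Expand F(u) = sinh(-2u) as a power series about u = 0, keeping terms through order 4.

-4*u^3/3 - 2*u

F(0) = 0
F′(0) = -2
F′′(0) = 0
F′′′(0) = -8
F^(4)(0) = 0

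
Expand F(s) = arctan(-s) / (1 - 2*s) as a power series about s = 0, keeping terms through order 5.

-223*s^5/15 - 22*s^4/3 - 11*s^3/3 - 2*s^2 - s

Use 1/(1 - r) = Σ r^k on the denominator, then take the Cauchy product.
F(0) = 0
F′(0) = -1
F′′(0) = -4
F′′′(0) = -22
F^(4)(0) = -176
F^(5)(0) = -1784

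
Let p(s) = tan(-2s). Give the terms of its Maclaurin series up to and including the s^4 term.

-8*s^3/3 - 2*s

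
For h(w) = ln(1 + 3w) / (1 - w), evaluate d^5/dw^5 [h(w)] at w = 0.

Multiply the two series term by term and collect like powers.
From the series, [w^5] h = 717/20; multiply by 5! = 120 to get 4302.

4302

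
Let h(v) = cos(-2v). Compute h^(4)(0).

16

Use the known series and substitute for the argument.
From the series, [v^4] h = 2/3; multiply by 4! = 24 to get 16.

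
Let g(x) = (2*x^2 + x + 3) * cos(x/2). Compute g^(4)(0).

Multiply each power in the prefactor through the base expansion.
From the series, [x^4] g = -31/128; multiply by 4! = 24 to get -93/16.

-93/16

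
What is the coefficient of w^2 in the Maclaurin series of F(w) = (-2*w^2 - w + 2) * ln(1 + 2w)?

Shift and add copies of the series according to the polynomial's terms.
F(0) = 0
F′(0) = 4
F′′(0) = -12
The Taylor polynomial is Σ F^(k)(0)/k! · w^k.

-6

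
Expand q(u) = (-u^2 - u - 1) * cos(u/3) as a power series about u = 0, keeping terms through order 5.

-u^5/1944 + 107*u^4/1944 + u^3/18 - 17*u^2/18 - u - 1

Shift and add copies of the series according to the polynomial's terms.
q(0) = -1
q′(0) = -1
q′′(0) = -17/9
q′′′(0) = 1/3
q^(4)(0) = 107/81
q^(5)(0) = -5/81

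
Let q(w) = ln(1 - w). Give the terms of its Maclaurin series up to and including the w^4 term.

-w^4/4 - w^3/3 - w^2/2 - w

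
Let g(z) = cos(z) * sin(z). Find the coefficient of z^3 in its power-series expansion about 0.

-2/3

Expand each factor separately, then convolve coefficients.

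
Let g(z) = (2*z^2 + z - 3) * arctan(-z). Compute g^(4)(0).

8

Multiply each power in the prefactor through the base expansion.
From the series, [z^4] g = 1/3; multiply by 4! = 24 to get 8.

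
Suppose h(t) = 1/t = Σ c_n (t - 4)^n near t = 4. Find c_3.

-1/256

h(4) = 1/4
h′(4) = -1/16
h′′(4) = 1/32
h′′′(4) = -3/128
So c_3 = h′′′(4)/3! = -1/256.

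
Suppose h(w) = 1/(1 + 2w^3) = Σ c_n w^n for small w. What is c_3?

-2

Compute the successive derivatives at the expansion point and divide by k!.
h(0) = 1
h′(0) = 0
h′′(0) = 0
h′′′(0) = -12
Dividing each by k! gives the coefficients c_0, ..., c_3.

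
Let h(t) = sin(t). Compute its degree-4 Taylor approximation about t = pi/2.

(t - pi/2)^4/24 - (t - pi/2)^2/2 + 1

h(pi/2) = 1
h′(pi/2) = 0
h′′(pi/2) = -1
h′′′(pi/2) = 0
h^(4)(pi/2) = 1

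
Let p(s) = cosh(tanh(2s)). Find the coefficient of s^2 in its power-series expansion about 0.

Let u equal the inner series; expand the outer function in u and truncate.
p(0) = 1
p′(0) = 0
p′′(0) = 4

2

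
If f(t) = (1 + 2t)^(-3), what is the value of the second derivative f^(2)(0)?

The coefficient of t^2 in the expansion is 24, so f′′(0) = 2! * (24) = 48.

48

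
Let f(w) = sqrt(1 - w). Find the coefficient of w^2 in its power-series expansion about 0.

-1/8

f(0) = 1
f′(0) = -1/2
f′′(0) = -1/4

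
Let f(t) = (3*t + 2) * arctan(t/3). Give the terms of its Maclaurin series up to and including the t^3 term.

Shift and add copies of the series according to the polynomial's terms.

-2*t^3/81 + t^2 + 2*t/3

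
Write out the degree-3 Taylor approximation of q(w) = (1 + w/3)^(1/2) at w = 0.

Differentiate repeatedly and evaluate at the center.
[w^0] = 1;  [w^1] = 1/6;  [w^2] = -1/72;  [w^3] = 1/432.

w^3/432 - w^2/72 + w/6 + 1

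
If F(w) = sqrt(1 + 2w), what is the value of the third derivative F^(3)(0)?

Use the known series and substitute for the argument.
From the series, [w^3] F = 1/2; multiply by 3! = 6 to get 3.

3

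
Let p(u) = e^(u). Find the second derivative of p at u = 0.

The coefficient of u^2 in the expansion is 1/2, so p′′(0) = 2! * (1/2) = 1.

1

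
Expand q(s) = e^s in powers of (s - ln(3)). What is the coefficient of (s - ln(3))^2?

q(ln(3)) = 3
q′(ln(3)) = 3
q′′(ln(3)) = 3
Dividing each by k! gives the coefficients c_0, ..., c_2.

3/2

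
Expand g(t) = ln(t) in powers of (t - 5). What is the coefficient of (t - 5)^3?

1/375

g(5) = ln(5)
g′(5) = 1/5
g′′(5) = -1/25
g′′′(5) = 2/125
Dividing each by k! gives the coefficients c_0, ..., c_3.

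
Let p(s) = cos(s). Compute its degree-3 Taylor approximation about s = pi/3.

Differentiate repeatedly and evaluate at the center.

sqrt(3)*(s - pi/3)^3/12 - (s - pi/3)^2/4 - sqrt(3)*(s - pi/3)/2 + 1/2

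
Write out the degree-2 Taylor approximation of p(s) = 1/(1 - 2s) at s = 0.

4*s^2 + 2*s + 1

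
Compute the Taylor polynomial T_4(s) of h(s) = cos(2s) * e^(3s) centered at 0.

Multiply the two series term by term and collect like powers.
h(0) = 1
h′(0) = 3
h′′(0) = 5
h′′′(0) = -9
h^(4)(0) = -119
The Taylor polynomial is Σ h^(k)(0)/k! · s^k.

-119*s^4/24 - 3*s^3/2 + 5*s^2/2 + 3*s + 1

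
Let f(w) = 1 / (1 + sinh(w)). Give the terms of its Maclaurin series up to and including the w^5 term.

Use the geometric series for the reciprocal, then substitute.

-181*w^5/120 + 4*w^4/3 - 7*w^3/6 + w^2 - w + 1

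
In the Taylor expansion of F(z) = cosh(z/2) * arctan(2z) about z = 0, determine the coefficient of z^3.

-29/12

Write out both Maclaurin series and multiply, keeping only the needed powers.
F(0) = 0
F′(0) = 2
F′′(0) = 0
F′′′(0) = -29/2
So c_3 = F′′′(0)/3! = -29/12.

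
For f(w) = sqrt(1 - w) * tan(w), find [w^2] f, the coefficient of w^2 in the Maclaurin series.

Expand each factor separately, then convolve coefficients.
So c_2 = f′′(0)/2! = -1/2.

-1/2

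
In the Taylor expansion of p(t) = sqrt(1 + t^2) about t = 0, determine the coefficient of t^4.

Apply the Taylor formula c_k = f^(k)(a)/k!.
p(0) = 1
p′(0) = 0
p′′(0) = 1
p′′′(0) = 0
p^(4)(0) = -3
So c_4 = p^(4)(0)/4! = -1/8.

-1/8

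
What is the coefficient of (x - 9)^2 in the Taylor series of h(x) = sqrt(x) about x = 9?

-1/216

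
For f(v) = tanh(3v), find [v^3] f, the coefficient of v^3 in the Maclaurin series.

-9

[v^0] = 0;  [v^1] = 3;  [v^2] = 0;  [v^3] = -9.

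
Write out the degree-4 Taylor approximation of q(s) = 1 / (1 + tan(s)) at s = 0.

5*s^4/3 - 4*s^3/3 + s^2 - s + 1

Write 1/(1+u) = 1 - u + u^2 - u^3 + ... and substitute the series for u.
q(0) = 1
q′(0) = -1
q′′(0) = 2
q′′′(0) = -8
q^(4)(0) = 40
The Taylor polynomial is Σ q^(k)(0)/k! · s^k.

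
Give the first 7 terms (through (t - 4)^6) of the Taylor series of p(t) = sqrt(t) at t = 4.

Compute the successive derivatives at the expansion point and divide by k!.
p(4) = 2
p′(4) = 1/4
p′′(4) = -1/32
p′′′(4) = 3/256
p^(4)(4) = -15/2048
p^(5)(4) = 105/16384
p^(6)(4) = -945/131072

-21*(t - 4)^6/2097152 + 7*(t - 4)^5/131072 - 5*(t - 4)^4/16384 + (t - 4)^3/512 - (t - 4)^2/64 + (t - 4)/4 + 2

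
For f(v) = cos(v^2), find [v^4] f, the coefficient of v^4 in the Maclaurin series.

-1/2

f(0) = 1
f′(0) = 0
f′′(0) = 0
f′′′(0) = 0
f^(4)(0) = -12
Then c_k = f^(k)(0)/k! gives each Taylor coefficient.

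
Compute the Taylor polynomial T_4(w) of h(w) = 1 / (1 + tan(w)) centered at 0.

Expand as Σ (-1)^k u^k with u equal to the inner function's series.
h(0) = 1
h′(0) = -1
h′′(0) = 2
h′′′(0) = -8
h^(4)(0) = 40

5*w^4/3 - 4*w^3/3 + w^2 - w + 1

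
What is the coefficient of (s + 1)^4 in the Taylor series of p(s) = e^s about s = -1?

c_4 = p^(4)(-1)/4! = e^(-1)/24.

e^(-1)/24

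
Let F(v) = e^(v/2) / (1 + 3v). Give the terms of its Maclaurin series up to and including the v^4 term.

26329*v^4/384 - 1097*v^3/48 + 61*v^2/8 - 5*v/2 + 1

Take the Cauchy product of the two expansions.
F(0) = 1
F′(0) = -5/2
F′′(0) = 61/4
F′′′(0) = -1097/8
F^(4)(0) = 26329/16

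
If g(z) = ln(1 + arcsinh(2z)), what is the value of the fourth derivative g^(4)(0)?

Compose series: expand the inner function first, then feed it into the outer expansion.
The coefficient of z^4 in the expansion is -4/3, so g^(4)(0) = 4! * (-4/3) = -32.

-32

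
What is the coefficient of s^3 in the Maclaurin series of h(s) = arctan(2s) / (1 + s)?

-2/3

Multiply the two series term by term and collect like powers.
h(0) = 0
h′(0) = 2
h′′(0) = -4
h′′′(0) = -4
So c_3 = h′′′(0)/3! = -2/3.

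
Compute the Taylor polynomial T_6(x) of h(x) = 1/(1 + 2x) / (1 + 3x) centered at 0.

Write out both Maclaurin series and multiply, keeping only the needed powers.
h(0) = 1
h′(0) = -5
h′′(0) = 38
h′′′(0) = -390
h^(4)(0) = 5064
h^(5)(0) = -79800
h^(6)(0) = 1482480
Then c_k = h^(k)(0)/k! gives each Taylor coefficient.

2059*x^6 - 665*x^5 + 211*x^4 - 65*x^3 + 19*x^2 - 5*x + 1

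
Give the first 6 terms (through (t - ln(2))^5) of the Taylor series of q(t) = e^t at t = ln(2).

q(ln(2)) = 2
q′(ln(2)) = 2
q′′(ln(2)) = 2
q′′′(ln(2)) = 2
q^(4)(ln(2)) = 2
q^(5)(ln(2)) = 2

(t - ln(2))^5/60 + (t - ln(2))^4/12 + (t - ln(2))^3/3 + (t - ln(2))^2 + 2*(t - ln(2)) + 2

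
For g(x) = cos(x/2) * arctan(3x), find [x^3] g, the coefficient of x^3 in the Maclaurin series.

-75/8

Multiply the two series term by term and collect like powers.
[x^0] = 0;  [x^1] = 3;  [x^2] = 0;  [x^3] = -75/8.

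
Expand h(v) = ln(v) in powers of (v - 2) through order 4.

h(2) = ln(2)
h′(2) = 1/2
h′′(2) = -1/4
h′′′(2) = 1/4
h^(4)(2) = -3/8
Dividing each by k! gives the coefficients c_0, ..., c_4.

-(v - 2)^4/64 + (v - 2)^3/24 - (v - 2)^2/8 + (v - 2)/2 + ln(2)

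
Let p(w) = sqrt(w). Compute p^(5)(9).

From the series, [(w - 9)^5] p = 7/5038848; multiply by 5! = 120 to get 35/209952.

35/209952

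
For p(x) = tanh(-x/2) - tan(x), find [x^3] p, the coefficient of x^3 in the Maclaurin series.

-7/24

Combine the two series term by term.
[x^0] = 0;  [x^1] = -3/2;  [x^2] = 0;  [x^3] = -7/24.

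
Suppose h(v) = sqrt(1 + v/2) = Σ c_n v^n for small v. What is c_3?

1/128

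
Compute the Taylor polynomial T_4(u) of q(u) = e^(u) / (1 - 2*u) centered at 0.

Use 1/(1 - r) = Σ r^k on the denominator, then take the Cauchy product.
q(0) = 1
q′(0) = 3
q′′(0) = 13
q′′′(0) = 79
q^(4)(0) = 633
The Taylor polynomial is Σ q^(k)(0)/k! · u^k.

211*u^4/8 + 79*u^3/6 + 13*u^2/2 + 3*u + 1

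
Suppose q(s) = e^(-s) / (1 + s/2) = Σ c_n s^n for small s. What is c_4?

7/16

Take the Cauchy product of the two expansions.
q(0) = 1
q′(0) = -3/2
q′′(0) = 5/2
q′′′(0) = -19/4
q^(4)(0) = 21/2
So c_4 = q^(4)(0)/4! = 7/16.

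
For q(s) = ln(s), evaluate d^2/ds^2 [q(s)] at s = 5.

The coefficient of (s - 5)^2 in the expansion is -1/50, so q′′(5) = 2! * (-1/50) = -1/25.

-1/25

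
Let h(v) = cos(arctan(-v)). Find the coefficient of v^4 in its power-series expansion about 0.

3/8

Let u equal the inner series; expand the outer function in u and truncate.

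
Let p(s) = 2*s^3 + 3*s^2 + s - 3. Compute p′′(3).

42

From the series, [(s - 3)^2] p = 21; multiply by 2! = 2 to get 42.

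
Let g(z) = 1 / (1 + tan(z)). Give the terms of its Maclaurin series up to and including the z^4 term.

5*z^4/3 - 4*z^3/3 + z^2 - z + 1

Write 1/(1+u) = 1 - u + u^2 - u^3 + ... and substitute the series for u.
g(0) = 1
g′(0) = -1
g′′(0) = 2
g′′′(0) = -8
g^(4)(0) = 40
Dividing each by k! gives the coefficients c_0, ..., c_4.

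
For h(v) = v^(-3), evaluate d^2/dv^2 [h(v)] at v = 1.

12

Differentiate repeatedly and evaluate at the center.
The coefficient of (v - 1)^2 in the expansion is 6, so h′′(1) = 2! * (6) = 12.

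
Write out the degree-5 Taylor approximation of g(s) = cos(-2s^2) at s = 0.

1 - 2*s^4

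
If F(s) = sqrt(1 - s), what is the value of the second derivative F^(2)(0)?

-1/4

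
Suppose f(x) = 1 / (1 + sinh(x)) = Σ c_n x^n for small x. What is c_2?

1

Expand as Σ (-1)^k u^k with u equal to the inner function's series.
[x^0] = 1;  [x^1] = -1;  [x^2] = 1.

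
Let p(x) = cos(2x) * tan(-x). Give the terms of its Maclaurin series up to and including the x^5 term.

Take the Cauchy product of the two expansions.

-2*x^5/15 + 5*x^3/3 - x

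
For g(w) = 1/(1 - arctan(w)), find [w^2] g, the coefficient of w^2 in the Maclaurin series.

1

Compose series: expand the inner function first, then feed it into the outer expansion.
g(0) = 1
g′(0) = 1
g′′(0) = 2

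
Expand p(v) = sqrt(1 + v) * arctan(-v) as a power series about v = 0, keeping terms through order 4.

Write out both Maclaurin series and multiply, keeping only the needed powers.
[v^0] = 0;  [v^1] = -1;  [v^2] = -1/2;  [v^3] = 11/24;  [v^4] = 5/48.

5*v^4/48 + 11*v^3/24 - v^2/2 - v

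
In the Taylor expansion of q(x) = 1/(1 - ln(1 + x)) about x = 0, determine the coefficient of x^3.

1/3

Plug the Maclaurin series of the inner function into that of the outer and collect terms.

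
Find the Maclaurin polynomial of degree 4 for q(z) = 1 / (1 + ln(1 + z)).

11*z^4/3 - 7*z^3/3 + 3*z^2/2 - z + 1

Use the geometric series for the reciprocal, then substitute.
q(0) = 1
q′(0) = -1
q′′(0) = 3
q′′′(0) = -14
q^(4)(0) = 88
Then c_k = q^(k)(0)/k! gives each Taylor coefficient.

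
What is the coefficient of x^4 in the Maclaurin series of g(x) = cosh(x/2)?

1/384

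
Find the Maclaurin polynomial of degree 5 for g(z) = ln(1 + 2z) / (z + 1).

256*z^5/15 - 32*z^4/3 + 20*z^3/3 - 4*z^2 + 2*z

Expand 1/(denominator) as a geometric series and multiply by the numerator's series.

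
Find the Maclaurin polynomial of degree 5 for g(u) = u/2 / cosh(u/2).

Invert the denominator's series and multiply.
g(0) = 0
g′(0) = 1/2
g′′(0) = 0
g′′′(0) = -3/8
g^(4)(0) = 0
g^(5)(0) = 25/32

5*u^5/768 - u^3/16 + u/2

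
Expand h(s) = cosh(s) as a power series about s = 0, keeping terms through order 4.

Use the known series and substitute for the argument.
h(0) = 1
h′(0) = 0
h′′(0) = 1
h′′′(0) = 0
h^(4)(0) = 1
Then c_k = h^(k)(0)/k! gives each Taylor coefficient.

s^4/24 + s^2/2 + 1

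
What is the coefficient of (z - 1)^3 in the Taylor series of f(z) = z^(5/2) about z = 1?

5/16

f(1) = 1
f′(1) = 5/2
f′′(1) = 15/4
f′′′(1) = 15/8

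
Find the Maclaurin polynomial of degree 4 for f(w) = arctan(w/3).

-w^3/81 + w/3

f(0) = 0
f′(0) = 1/3
f′′(0) = 0
f′′′(0) = -2/27
f^(4)(0) = 0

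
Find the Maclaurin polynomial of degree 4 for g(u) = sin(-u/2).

u^3/48 - u/2

g(0) = 0
g′(0) = -1/2
g′′(0) = 0
g′′′(0) = 1/8
g^(4)(0) = 0
Dividing each by k! gives the coefficients c_0, ..., c_4.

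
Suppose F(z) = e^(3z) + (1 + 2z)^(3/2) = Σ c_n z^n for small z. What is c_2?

Expand each term separately and add.
[z^0] = 2;  [z^1] = 6;  [z^2] = 6.
So c_2 = F′′(0)/2! = 6.

6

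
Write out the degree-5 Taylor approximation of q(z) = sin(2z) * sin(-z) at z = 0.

Multiply the two series term by term and collect like powers.

5*z^4/3 - 2*z^2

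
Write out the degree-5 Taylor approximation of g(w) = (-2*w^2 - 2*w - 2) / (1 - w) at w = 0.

-6*w^5 - 6*w^4 - 6*w^3 - 6*w^2 - 4*w - 2

Distribute the polynomial across the series and collect like powers.
g(0) = -2
g′(0) = -4
g′′(0) = -12
g′′′(0) = -36
g^(4)(0) = -144
g^(5)(0) = -720
Then c_k = g^(k)(0)/k! gives each Taylor coefficient.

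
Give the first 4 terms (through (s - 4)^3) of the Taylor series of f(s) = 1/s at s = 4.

f(4) = 1/4
f′(4) = -1/16
f′′(4) = 1/32
f′′′(4) = -3/128

-(s - 4)^3/256 + (s - 4)^2/64 - (s - 4)/16 + 1/4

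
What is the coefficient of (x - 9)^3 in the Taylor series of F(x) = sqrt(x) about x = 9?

1/3888

F(9) = 3
F′(9) = 1/6
F′′(9) = -1/108
F′′′(9) = 1/648
So c_3 = F′′′(9)/3! = 1/3888.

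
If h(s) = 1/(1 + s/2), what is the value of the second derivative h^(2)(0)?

1/2

The coefficient of s^2 in the expansion is 1/4, so h′′(0) = 2! * (1/4) = 1/2.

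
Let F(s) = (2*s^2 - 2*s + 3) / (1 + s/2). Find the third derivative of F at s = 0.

Multiply each power in the prefactor through the base expansion.
From the series, [s^3] F = -15/8; multiply by 3! = 6 to get -45/4.

-45/4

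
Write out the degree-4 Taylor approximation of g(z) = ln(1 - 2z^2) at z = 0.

-2*z^4 - 2*z^2

g(0) = 0
g′(0) = 0
g′′(0) = -4
g′′′(0) = 0
g^(4)(0) = -48
The Taylor polynomial is Σ g^(k)(0)/k! · z^k.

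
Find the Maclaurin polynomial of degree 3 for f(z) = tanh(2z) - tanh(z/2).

Combine the two series term by term.
f(0) = 0
f′(0) = 3/2
f′′(0) = 0
f′′′(0) = -63/4
Then c_k = f^(k)(0)/k! gives each Taylor coefficient.

-21*z^3/8 + 3*z/2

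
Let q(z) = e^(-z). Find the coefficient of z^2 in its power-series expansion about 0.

q(0) = 1
q′(0) = -1
q′′(0) = 1
So c_2 = q′′(0)/2! = 1/2.

1/2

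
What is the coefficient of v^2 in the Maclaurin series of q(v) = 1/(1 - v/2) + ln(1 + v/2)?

1/8

Expand each term separately and add.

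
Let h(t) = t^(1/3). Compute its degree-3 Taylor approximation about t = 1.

5*(t - 1)^3/81 - (t - 1)^2/9 + (t - 1)/3 + 1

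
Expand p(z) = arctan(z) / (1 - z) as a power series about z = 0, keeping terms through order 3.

Take the Cauchy product of the two expansions.
p(0) = 0
p′(0) = 1
p′′(0) = 2
p′′′(0) = 4

2*z^3/3 + z^2 + z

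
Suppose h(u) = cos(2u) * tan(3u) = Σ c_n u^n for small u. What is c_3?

Expand each factor separately, then convolve coefficients.

3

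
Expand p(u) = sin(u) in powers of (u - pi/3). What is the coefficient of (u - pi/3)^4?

[(u - pi/3)^0] = sqrt(3)/2;  [(u - pi/3)^1] = 1/2;  [(u - pi/3)^2] = -sqrt(3)/4;  [(u - pi/3)^3] = -1/12;  [(u - pi/3)^4] = sqrt(3)/48.
So c_4 = p^(4)(pi/3)/4! = sqrt(3)/48.

sqrt(3)/48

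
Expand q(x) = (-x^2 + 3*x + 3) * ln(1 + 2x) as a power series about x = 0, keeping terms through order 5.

Distribute the polynomial across the series and collect like powers.
q(0) = 0
q′(0) = 6
q′′(0) = 0
q′′′(0) = 0
q^(4)(0) = -48
q^(5)(0) = 544

68*x^5/15 - 2*x^4 + 6*x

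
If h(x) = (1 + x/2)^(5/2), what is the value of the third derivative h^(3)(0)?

15/64

From the series, [x^3] h = 5/128; multiply by 3! = 6 to get 15/64.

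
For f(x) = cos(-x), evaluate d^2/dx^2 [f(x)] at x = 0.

-1

Compute the successive derivatives at the expansion point and divide by k!.
The coefficient of x^2 in the expansion is -1/2, so f′′(0) = 2! * (-1/2) = -1.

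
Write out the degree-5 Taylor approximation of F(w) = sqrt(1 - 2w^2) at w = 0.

-w^4/2 - w^2 + 1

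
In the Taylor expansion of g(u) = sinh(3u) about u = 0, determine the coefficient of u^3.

9/2

[u^0] = 0;  [u^1] = 3;  [u^2] = 0;  [u^3] = 9/2.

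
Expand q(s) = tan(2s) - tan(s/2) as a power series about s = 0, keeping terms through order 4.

Add the two expansions coefficient-wise.

21*s^3/8 + 3*s/2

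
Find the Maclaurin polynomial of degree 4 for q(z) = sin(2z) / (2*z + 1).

Expand 1/(denominator) as a geometric series and multiply by the numerator's series.

-40*z^4/3 + 20*z^3/3 - 4*z^2 + 2*z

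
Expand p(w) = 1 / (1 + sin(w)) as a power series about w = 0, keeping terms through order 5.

-61*w^5/120 + 2*w^4/3 - 5*w^3/6 + w^2 - w + 1

Write 1/(1+u) = 1 - u + u^2 - u^3 + ... and substitute the series for u.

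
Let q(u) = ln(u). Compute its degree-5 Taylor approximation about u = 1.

(u - 1)^5/5 - (u - 1)^4/4 + (u - 1)^3/3 - (u - 1)^2/2 + (u - 1)

q(1) = 0
q′(1) = 1
q′′(1) = -1
q′′′(1) = 2
q^(4)(1) = -6
q^(5)(1) = 24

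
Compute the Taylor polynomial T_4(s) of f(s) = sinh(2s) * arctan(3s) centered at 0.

Multiply the two series term by term and collect like powers.

-14*s^4 + 6*s^2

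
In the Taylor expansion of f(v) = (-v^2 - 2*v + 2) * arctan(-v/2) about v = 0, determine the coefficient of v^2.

Multiply each power in the prefactor through the base expansion.
So c_2 = f′′(0)/2! = 1.

1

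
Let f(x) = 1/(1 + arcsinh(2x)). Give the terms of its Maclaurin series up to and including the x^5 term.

Substitute the inner expansion into the outer series and collect powers.
f(0) = 1
f′(0) = -2
f′′(0) = 8
f′′′(0) = -40
f^(4)(0) = 256
f^(5)(0) = -2208
Dividing each by k! gives the coefficients c_0, ..., c_5.

-92*x^5/5 + 32*x^4/3 - 20*x^3/3 + 4*x^2 - 2*x + 1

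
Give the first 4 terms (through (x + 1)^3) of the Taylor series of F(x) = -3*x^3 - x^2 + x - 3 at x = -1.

-3*(x + 1)^3 + 8*(x + 1)^2 - 6*(x + 1) - 2

[(x + 1)^0] = -2;  [(x + 1)^1] = -6;  [(x + 1)^2] = 8;  [(x + 1)^3] = -3.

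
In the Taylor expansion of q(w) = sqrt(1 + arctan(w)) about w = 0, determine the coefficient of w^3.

Plug the Maclaurin series of the inner function into that of the outer and collect terms.
q(0) = 1
q′(0) = 1/2
q′′(0) = -1/4
q′′′(0) = -5/8

-5/48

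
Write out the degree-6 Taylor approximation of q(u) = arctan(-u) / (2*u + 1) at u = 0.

Multiply the numerator's expansion by the denominator's geometric series.
[u^0] = 0;  [u^1] = -1;  [u^2] = 2;  [u^3] = -11/3;  [u^4] = 22/3;  [u^5] = -223/15;  [u^6] = 446/15.

446*u^6/15 - 223*u^5/15 + 22*u^4/3 - 11*u^3/3 + 2*u^2 - u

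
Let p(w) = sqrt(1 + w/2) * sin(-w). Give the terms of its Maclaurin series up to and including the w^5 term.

Multiply the two series term by term and collect like powers.

-341*w^5/30720 + 13*w^4/384 + 19*w^3/96 - w^2/4 - w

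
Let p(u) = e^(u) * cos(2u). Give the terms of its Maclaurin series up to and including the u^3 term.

-11*u^3/6 - 3*u^2/2 + u + 1

Multiply the two series term by term and collect like powers.
p(0) = 1
p′(0) = 1
p′′(0) = -3
p′′′(0) = -11
Dividing each by k! gives the coefficients c_0, ..., c_3.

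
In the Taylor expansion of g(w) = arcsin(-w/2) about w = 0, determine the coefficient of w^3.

-1/48

g(0) = 0
g′(0) = -1/2
g′′(0) = 0
g′′′(0) = -1/8
Dividing each by k! gives the coefficients c_0, ..., c_3.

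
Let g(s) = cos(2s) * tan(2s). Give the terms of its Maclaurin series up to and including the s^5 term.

Take the Cauchy product of the two expansions.
g(0) = 0
g′(0) = 2
g′′(0) = 0
g′′′(0) = -8
g^(4)(0) = 0
g^(5)(0) = 32
Dividing each by k! gives the coefficients c_0, ..., c_5.

4*s^5/15 - 4*s^3/3 + 2*s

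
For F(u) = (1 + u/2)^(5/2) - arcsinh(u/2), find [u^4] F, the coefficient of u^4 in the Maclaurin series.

Combine the two series term by term.
[u^0] = 1;  [u^1] = 3/4;  [u^2] = 15/32;  [u^3] = 23/384;  [u^4] = -5/2048.
So c_4 = F^(4)(0)/4! = -5/2048.

-5/2048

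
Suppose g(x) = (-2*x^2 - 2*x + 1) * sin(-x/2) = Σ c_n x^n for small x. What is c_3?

49/48

Distribute the polynomial across the series and collect like powers.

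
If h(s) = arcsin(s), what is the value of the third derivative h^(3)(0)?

1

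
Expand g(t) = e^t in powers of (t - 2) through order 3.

Compute the successive derivatives at the expansion point and divide by k!.
g(2) = e^(2)
g′(2) = e^(2)
g′′(2) = e^(2)
g′′′(2) = e^(2)

(t - 2)^3*e^(2)/6 + (t - 2)^2*e^(2)/2 + (t - 2)*e^(2) + e^(2)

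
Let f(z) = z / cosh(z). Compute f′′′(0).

Invert the denominator's series and multiply.
The coefficient of z^3 in the expansion is -1/2, so f′′′(0) = 3! * (-1/2) = -3.

-3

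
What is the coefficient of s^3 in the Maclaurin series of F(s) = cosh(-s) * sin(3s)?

-3

Write out both Maclaurin series and multiply, keeping only the needed powers.
F(0) = 0
F′(0) = 3
F′′(0) = 0
F′′′(0) = -18
Dividing each by k! gives the coefficients c_0, ..., c_3.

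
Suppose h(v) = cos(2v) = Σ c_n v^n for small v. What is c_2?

Compute the successive derivatives at the expansion point and divide by k!.
h(0) = 1
h′(0) = 0
h′′(0) = -4

-2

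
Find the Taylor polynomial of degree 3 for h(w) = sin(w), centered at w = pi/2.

Use the known series and substitute for the argument.
h(pi/2) = 1
h′(pi/2) = 0
h′′(pi/2) = -1
h′′′(pi/2) = 0
Then c_k = h^(k)(pi/2)/k! gives each Taylor coefficient.

1 - (w - pi/2)^2/2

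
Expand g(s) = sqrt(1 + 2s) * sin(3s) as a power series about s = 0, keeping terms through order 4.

-3*s^4 - 6*s^3 + 3*s^2 + 3*s

Write out both Maclaurin series and multiply, keeping only the needed powers.
g(0) = 0
g′(0) = 3
g′′(0) = 6
g′′′(0) = -36
g^(4)(0) = -72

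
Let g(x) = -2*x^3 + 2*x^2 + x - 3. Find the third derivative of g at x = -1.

From the series, [(x + 1)^3] g = -2; multiply by 3! = 6 to get -12.

-12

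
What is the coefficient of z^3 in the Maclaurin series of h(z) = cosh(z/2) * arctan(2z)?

-29/12

Take the Cauchy product of the two expansions.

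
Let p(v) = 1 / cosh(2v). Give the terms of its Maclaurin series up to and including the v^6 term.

-244*v^6/45 + 10*v^4/3 - 2*v^2 + 1

Divide the numerator series by the denominator series (power-series long division).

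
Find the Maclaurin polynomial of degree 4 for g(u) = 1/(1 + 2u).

g(0) = 1
g′(0) = -2
g′′(0) = 8
g′′′(0) = -48
g^(4)(0) = 384

16*u^4 - 8*u^3 + 4*u^2 - 2*u + 1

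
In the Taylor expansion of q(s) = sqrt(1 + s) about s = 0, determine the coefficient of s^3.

q(0) = 1
q′(0) = 1/2
q′′(0) = -1/4
q′′′(0) = 3/8

1/16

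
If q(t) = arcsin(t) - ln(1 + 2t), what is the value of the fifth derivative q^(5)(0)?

Expand each term separately and add.
The coefficient of t^5 in the expansion is -253/40, so q^(5)(0) = 5! * (-253/40) = -759.

-759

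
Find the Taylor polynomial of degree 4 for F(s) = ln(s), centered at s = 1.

-(s - 1)^4/4 + (s - 1)^3/3 - (s - 1)^2/2 + (s - 1)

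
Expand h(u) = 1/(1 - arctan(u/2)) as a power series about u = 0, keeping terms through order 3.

Plug the Maclaurin series of the inner function into that of the outer and collect terms.
h(0) = 1
h′(0) = 1/2
h′′(0) = 1/2
h′′′(0) = 1/2
Dividing each by k! gives the coefficients c_0, ..., c_3.

u^3/12 + u^2/4 + u/2 + 1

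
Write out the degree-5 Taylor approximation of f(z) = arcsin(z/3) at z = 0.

Apply the Taylor formula c_k = f^(k)(a)/k!.

z^5/3240 + z^3/162 + z/3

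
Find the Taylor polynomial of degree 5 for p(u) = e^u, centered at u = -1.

(u + 1)^5*e^(-1)/120 + (u + 1)^4*e^(-1)/24 + (u + 1)^3*e^(-1)/6 + (u + 1)^2*e^(-1)/2 + (u + 1)*e^(-1) + e^(-1)

Compute the successive derivatives at the expansion point and divide by k!.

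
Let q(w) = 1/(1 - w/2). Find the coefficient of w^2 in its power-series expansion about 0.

1/4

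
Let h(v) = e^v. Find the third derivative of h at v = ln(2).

The coefficient of (v - ln(2))^3 in the expansion is 1/3, so h′′′(ln(2)) = 3! * (1/3) = 2.

2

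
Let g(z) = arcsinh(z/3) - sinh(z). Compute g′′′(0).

-28/27

Expand each term separately and add.
The coefficient of z^3 in the expansion is -14/81, so g′′′(0) = 3! * (-14/81) = -28/27.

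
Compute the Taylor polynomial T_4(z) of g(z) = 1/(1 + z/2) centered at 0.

Compute the successive derivatives at the expansion point and divide by k!.
[z^0] = 1;  [z^1] = -1/2;  [z^2] = 1/4;  [z^3] = -1/8;  [z^4] = 1/16.

z^4/16 - z^3/8 + z^2/4 - z/2 + 1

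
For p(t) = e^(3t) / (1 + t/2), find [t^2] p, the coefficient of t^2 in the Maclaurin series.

Take the Cauchy product of the two expansions.
[t^0] = 1;  [t^1] = 5/2;  [t^2] = 13/4.

13/4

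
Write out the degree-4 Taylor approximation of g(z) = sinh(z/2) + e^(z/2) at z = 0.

Expand each term separately and add.
g(0) = 1
g′(0) = 1
g′′(0) = 1/4
g′′′(0) = 1/4
g^(4)(0) = 1/16

z^4/384 + z^3/24 + z^2/8 + z + 1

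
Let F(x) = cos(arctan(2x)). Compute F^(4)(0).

144

Plug the Maclaurin series of the inner function into that of the outer and collect terms.
The coefficient of x^4 in the expansion is 6, so F^(4)(0) = 4! * (6) = 144.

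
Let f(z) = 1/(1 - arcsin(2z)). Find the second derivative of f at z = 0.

8

Compose series: expand the inner function first, then feed it into the outer expansion.
The coefficient of z^2 in the expansion is 4, so f′′(0) = 2! * (4) = 8.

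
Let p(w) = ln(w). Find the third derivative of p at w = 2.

1/4

Compute the successive derivatives at the expansion point and divide by k!.
From the series, [(w - 2)^3] p = 1/24; multiply by 3! = 6 to get 1/4.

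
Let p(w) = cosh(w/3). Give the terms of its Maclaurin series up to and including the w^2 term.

w^2/18 + 1

p(0) = 1
p′(0) = 0
p′′(0) = 1/9
The Taylor polynomial is Σ p^(k)(0)/k! · w^k.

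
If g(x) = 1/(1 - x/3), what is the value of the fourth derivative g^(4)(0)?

8/27

The coefficient of x^4 in the expansion is 1/81, so g^(4)(0) = 4! * (1/81) = 8/27.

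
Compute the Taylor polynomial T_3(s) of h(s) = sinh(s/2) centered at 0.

[s^0] = 0;  [s^1] = 1/2;  [s^2] = 0;  [s^3] = 1/48.

s^3/48 + s/2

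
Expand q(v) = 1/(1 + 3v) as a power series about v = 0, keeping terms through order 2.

q(0) = 1
q′(0) = -3
q′′(0) = 18
Dividing each by k! gives the coefficients c_0, ..., c_2.

9*v^2 - 3*v + 1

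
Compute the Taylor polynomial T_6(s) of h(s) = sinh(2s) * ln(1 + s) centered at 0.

10*s^6/9 - 7*s^5/6 + 2*s^4 - s^3 + 2*s^2

Write out both Maclaurin series and multiply, keeping only the needed powers.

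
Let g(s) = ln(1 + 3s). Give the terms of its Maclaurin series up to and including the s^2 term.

g(0) = 0
g′(0) = 3
g′′(0) = -9
Then c_k = g^(k)(0)/k! gives each Taylor coefficient.

-9*s^2/2 + 3*s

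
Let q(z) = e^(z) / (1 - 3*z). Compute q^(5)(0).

40696

Multiply the numerator's expansion by the denominator's geometric series.
From the series, [z^5] q = 5087/15; multiply by 5! = 120 to get 40696.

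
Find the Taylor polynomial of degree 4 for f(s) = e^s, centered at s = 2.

[(s - 2)^0] = e^(2);  [(s - 2)^1] = e^(2);  [(s - 2)^2] = e^(2)/2;  [(s - 2)^3] = e^(2)/6;  [(s - 2)^4] = e^(2)/24.

(s - 2)^4*e^(2)/24 + (s - 2)^3*e^(2)/6 + (s - 2)^2*e^(2)/2 + (s - 2)*e^(2) + e^(2)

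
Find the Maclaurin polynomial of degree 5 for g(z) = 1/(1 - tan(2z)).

1024*z^5/15 + 80*z^4/3 + 32*z^3/3 + 4*z^2 + 2*z + 1

Compose series: expand the inner function first, then feed it into the outer expansion.
g(0) = 1
g′(0) = 2
g′′(0) = 8
g′′′(0) = 64
g^(4)(0) = 640
g^(5)(0) = 8192
The Taylor polynomial is Σ g^(k)(0)/k! · z^k.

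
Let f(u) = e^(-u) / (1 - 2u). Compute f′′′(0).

Write out both Maclaurin series and multiply, keeping only the needed powers.
The coefficient of u^3 in the expansion is 29/6, so f′′′(0) = 3! * (29/6) = 29.

29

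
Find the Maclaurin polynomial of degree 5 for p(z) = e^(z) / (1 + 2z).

Multiply the two series term by term and collect like powers.
p(0) = 1
p′(0) = -1
p′′(0) = 5
p′′′(0) = -29
p^(4)(0) = 233
p^(5)(0) = -2329

-2329*z^5/120 + 233*z^4/24 - 29*z^3/6 + 5*z^2/2 - z + 1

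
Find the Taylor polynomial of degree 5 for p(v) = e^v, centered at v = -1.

(v + 1)^5*e^(-1)/120 + (v + 1)^4*e^(-1)/24 + (v + 1)^3*e^(-1)/6 + (v + 1)^2*e^(-1)/2 + (v + 1)*e^(-1) + e^(-1)

p(-1) = e^(-1)
p′(-1) = e^(-1)
p′′(-1) = e^(-1)
p′′′(-1) = e^(-1)
p^(4)(-1) = e^(-1)
p^(5)(-1) = e^(-1)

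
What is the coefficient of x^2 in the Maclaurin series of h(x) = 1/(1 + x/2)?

[x^0] = 1;  [x^1] = -1/2;  [x^2] = 1/4.

1/4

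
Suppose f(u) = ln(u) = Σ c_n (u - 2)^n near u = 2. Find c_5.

Use the known series and substitute for the argument.
f(2) = ln(2)
f′(2) = 1/2
f′′(2) = -1/4
f′′′(2) = 1/4
f^(4)(2) = -3/8
f^(5)(2) = 3/4

1/160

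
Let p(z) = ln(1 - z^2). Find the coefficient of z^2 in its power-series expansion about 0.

p(0) = 0
p′(0) = 0
p′′(0) = -2
So c_2 = p′′(0)/2! = -1.

-1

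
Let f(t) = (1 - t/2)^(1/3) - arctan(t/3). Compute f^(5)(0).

-103/486

Combine the two series term by term.
From the series, [t^5] f = -103/58320; multiply by 5! = 120 to get -103/486.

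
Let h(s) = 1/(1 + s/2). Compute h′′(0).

1/2

Differentiate repeatedly and evaluate at the center.
The coefficient of s^2 in the expansion is 1/4, so h′′(0) = 2! * (1/4) = 1/2.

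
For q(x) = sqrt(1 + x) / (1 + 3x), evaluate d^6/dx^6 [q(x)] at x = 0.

27428355/64

Write out both Maclaurin series and multiply, keeping only the needed powers.
From the series, [x^6] q = 609519/1024; multiply by 6! = 720 to get 27428355/64.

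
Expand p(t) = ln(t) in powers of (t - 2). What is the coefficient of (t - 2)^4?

Use the known series and substitute for the argument.
p(2) = ln(2)
p′(2) = 1/2
p′′(2) = -1/4
p′′′(2) = 1/4
p^(4)(2) = -3/8

-1/64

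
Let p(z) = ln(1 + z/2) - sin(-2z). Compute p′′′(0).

-31/4

Add the two expansions coefficient-wise.
The coefficient of z^3 in the expansion is -31/24, so p′′′(0) = 3! * (-31/24) = -31/4.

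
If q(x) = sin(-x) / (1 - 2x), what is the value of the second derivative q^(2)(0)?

Write out both Maclaurin series and multiply, keeping only the needed powers.
The coefficient of x^2 in the expansion is -2, so q′′(0) = 2! * (-2) = -4.

-4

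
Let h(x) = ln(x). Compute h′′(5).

-1/25

Apply the Taylor formula c_k = f^(k)(a)/k!.
From the series, [(x - 5)^2] h = -1/50; multiply by 2! = 2 to get -1/25.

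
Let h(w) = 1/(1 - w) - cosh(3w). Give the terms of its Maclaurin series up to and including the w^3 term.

w^3 - 7*w^2/2 + w

Expand each term separately and add.
h(0) = 0
h′(0) = 1
h′′(0) = -7
h′′′(0) = 6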